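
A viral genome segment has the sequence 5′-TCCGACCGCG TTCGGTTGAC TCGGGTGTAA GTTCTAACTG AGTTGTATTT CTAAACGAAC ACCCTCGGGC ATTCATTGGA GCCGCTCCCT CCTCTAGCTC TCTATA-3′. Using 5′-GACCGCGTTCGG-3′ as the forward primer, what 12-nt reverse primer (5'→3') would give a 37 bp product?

The forward primer binds at positions 4–15, so a 37 bp product ends at position 4 + 37 − 1 = 40.
The reverse primer anneals to the top strand over positions 29–40, i.e. to AAGTTCTAACTG.
Its sequence written 5'→3' is the reverse complement: CAGTTAGAACTT.

5'-CAGTTAGAACTT-3'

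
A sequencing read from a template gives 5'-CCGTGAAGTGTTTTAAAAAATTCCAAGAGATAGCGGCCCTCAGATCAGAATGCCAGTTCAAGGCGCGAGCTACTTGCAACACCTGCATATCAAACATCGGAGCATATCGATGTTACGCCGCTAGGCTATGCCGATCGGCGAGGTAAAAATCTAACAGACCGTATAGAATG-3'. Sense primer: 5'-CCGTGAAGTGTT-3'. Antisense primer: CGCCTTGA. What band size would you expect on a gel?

The forward primer matches the template at positions 1–12.
The reverse primer's reverse complement is TCAAGGCG, which matches the template at positions 58–65.
The product runs from position 1 to position 65, so its length is 65 − 1 + 1 = 65 bp.

65 bp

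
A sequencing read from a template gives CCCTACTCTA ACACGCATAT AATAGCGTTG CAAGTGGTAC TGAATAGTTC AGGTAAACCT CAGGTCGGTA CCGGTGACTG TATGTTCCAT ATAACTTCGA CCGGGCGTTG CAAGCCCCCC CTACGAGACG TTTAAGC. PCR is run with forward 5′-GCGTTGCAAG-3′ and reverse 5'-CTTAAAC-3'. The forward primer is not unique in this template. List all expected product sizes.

112 bp, 32 bp

The forward primer GCGTTGCAAG matches the top strand at positions 25–34, 105–114.
The reverse primer's reverse complement is GTTTAAG, matching at positions 130–136.
Each forward site pairs with the reverse site to give a product ending at position 136: sizes 112, 32 bp.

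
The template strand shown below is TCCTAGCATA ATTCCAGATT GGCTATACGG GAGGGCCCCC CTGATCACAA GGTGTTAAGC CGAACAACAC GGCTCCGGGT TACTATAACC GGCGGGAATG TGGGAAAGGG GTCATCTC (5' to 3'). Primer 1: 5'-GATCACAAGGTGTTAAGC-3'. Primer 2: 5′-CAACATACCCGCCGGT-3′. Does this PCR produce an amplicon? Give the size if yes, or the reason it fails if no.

No product — primer 2 has no binding site in the template.

Primer 2 (CAACATACCCGCCGGT) does not match the top strand, and its reverse complement ACCGGCGGGTATGTTG does not match either.
With no annealing site for primer 2, no amplification occurs.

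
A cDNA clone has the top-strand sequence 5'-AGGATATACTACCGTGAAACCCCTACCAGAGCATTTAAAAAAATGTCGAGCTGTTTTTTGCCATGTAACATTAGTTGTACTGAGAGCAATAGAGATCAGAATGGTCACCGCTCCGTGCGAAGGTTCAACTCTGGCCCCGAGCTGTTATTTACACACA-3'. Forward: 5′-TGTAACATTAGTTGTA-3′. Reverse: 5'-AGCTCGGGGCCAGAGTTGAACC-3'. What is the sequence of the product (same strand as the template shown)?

5'-TGTAACATTAGTTGTACTGAGAGCAATAGAGATCAGAATGGTCACCGCTCCGTGCGAAGGTTCAACTCTGGCCCCGAGCT-3'

The forward primer matches the template at positions 64–79.
Reverse complement of the reverse primer: GGTTCAACTCTGGCCCCGAGCT. This occurs on the top strand at positions 122–143.
The product is the template from position 64 through 143 (80 bp).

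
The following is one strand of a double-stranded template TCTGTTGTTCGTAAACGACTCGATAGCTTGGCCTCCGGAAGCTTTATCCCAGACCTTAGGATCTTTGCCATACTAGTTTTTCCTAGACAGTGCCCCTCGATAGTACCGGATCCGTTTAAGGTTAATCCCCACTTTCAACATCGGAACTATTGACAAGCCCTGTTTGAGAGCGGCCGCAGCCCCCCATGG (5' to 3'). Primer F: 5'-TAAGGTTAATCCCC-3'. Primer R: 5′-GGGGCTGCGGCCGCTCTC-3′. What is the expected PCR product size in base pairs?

The forward primer matches the template at positions 117–130.
Taking the reverse complement of GGGGCTGCGGCCGCTCTC gives GAGAGCGGCCGCAGCCCC, found at positions 166–183 on the template; the primer anneals here to the top strand with its 3' end pointing upstream.
Product length = (reverse-primer end) − (forward-primer start) + 1 = 183 − 117 + 1 = 67 bp.

67 bp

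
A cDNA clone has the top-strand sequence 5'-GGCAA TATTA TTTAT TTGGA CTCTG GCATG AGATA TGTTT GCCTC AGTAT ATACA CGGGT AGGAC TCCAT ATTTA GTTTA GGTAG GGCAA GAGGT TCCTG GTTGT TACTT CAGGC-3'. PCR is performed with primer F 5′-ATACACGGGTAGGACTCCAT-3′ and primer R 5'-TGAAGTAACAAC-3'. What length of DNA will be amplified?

Scanning the template, ATACACGGGTAGGACTCCAT occurs at positions 51–70; this primer anneals to the bottom strand there with its 3' end pointing downstream.
The reverse primer's reverse complement is GTTGTTACTTCA, which matches the template at positions 101–112.
Product length = (reverse-primer end) − (forward-primer start) + 1 = 112 − 51 + 1 = 62 bp.

62 bp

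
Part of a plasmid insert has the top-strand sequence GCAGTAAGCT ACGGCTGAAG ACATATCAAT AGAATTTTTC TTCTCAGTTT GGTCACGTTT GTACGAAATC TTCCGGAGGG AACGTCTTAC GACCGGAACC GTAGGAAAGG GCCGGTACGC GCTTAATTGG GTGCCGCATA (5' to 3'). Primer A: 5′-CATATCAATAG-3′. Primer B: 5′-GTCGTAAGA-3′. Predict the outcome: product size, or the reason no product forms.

Primer A (CATATCAATAG) matches the top strand at positions 22–32; it acts as a forward primer.
Primer B's reverse complement is TCTTACGAC, matching the top strand at positions 85–93; it acts as a reverse primer.
The 3' ends face each other across positions 22–93, giving a 72 bp product.

Yes — a 72 bp product.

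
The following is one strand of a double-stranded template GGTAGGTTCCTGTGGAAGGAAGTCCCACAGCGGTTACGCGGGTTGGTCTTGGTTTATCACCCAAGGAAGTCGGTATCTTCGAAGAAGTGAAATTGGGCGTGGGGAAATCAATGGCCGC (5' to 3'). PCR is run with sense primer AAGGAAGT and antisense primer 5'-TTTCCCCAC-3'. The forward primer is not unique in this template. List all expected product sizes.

The forward primer AAGGAAGT matches the top strand at positions 16–23, 63–70.
The reverse primer's reverse complement is GTGGGGAAA, matching at positions 99–107.
Each forward site pairs with the reverse site to give a product ending at position 107: sizes 92, 45 bp.

92 bp, 45 bp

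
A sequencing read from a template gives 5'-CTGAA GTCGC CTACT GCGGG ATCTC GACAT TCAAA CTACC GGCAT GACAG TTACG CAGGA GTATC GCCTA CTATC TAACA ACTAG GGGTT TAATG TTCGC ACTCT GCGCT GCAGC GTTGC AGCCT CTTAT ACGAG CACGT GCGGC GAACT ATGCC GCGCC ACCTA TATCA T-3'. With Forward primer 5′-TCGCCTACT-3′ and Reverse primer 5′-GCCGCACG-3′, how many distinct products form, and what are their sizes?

The forward primer TCGCCTACT matches the top strand at positions 7–15, 64–72.
The reverse primer's reverse complement is CGTGCGGC, matching at positions 138–145.
Each forward site pairs with the reverse site to give a product ending at position 145: sizes 139, 82 bp.

Two products: 139 bp, 82 bp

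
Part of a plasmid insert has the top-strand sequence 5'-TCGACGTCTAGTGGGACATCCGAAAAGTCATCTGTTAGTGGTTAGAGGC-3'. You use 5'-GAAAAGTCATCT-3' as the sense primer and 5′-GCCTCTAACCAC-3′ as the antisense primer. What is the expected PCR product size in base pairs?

28 bp

Forward primer GAAAAGTCATCT is found on the top strand at positions 22–33.
Taking the reverse complement of GCCTCTAACCAC gives GTGGTTAGAGGC, found at positions 38–49 on the template; the primer anneals here to the top strand with its 3' end pointing upstream.
Amplicon spans positions 22–49: 28 bp.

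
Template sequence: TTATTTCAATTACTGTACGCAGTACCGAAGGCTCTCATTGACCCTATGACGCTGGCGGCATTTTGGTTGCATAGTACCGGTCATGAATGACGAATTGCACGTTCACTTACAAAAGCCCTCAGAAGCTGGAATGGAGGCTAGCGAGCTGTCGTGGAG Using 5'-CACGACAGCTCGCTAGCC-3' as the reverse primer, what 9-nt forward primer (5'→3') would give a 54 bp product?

The reverse primer's reverse complement GGCTAGCGAGCTGTCGTG matches the template at positions 136–153, so the product ends at position 153.
A 54 bp product then starts at position 153 − 54 + 1 = 100.
The forward primer is identical to the top strand there: CGTTCACTT.

5'-CGTTCACTT-3'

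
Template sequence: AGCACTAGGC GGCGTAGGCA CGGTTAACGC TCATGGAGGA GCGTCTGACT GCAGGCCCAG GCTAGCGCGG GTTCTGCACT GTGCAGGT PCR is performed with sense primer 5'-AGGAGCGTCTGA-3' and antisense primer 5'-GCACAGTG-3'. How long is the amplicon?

48 bp

Forward primer AGGAGCGTCTGA is found on the top strand at positions 37–48.
The reverse primer's reverse complement is CACTGTGC, which matches the template at positions 77–84.
Product length = (reverse-primer end) − (forward-primer start) + 1 = 84 − 37 + 1 = 48 bp.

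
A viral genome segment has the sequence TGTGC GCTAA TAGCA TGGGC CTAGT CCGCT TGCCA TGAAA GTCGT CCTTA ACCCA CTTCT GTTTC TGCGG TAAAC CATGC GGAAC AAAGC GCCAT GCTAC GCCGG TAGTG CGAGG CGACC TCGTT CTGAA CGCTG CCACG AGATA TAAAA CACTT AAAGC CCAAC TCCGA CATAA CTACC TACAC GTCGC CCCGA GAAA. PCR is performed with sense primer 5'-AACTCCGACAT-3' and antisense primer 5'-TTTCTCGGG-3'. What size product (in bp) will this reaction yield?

37 bp

Scanning the template, AACTCCGACAT occurs at positions 163–173; this primer anneals to the bottom strand there with its 3' end pointing downstream.
Reverse complement of the reverse primer: CCCGAGAAA. This occurs on the top strand at positions 191–199.
Product length = (reverse-primer end) − (forward-primer start) + 1 = 199 − 163 + 1 = 37 bp.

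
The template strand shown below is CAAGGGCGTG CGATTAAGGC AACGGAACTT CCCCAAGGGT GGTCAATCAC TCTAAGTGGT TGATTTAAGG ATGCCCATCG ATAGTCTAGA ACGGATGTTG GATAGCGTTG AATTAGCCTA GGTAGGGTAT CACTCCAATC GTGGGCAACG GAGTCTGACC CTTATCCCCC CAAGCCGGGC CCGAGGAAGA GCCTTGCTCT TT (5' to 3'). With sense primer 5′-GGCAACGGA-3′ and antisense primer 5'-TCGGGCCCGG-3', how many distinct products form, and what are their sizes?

The forward primer GGCAACGGA matches the top strand at positions 18–26, 144–152.
The reverse primer's reverse complement is CCGGGCCCGA, matching at positions 175–184.
Each forward site pairs with the reverse site to give a product ending at position 184: sizes 167, 41 bp.

Two products: 167 bp, 41 bp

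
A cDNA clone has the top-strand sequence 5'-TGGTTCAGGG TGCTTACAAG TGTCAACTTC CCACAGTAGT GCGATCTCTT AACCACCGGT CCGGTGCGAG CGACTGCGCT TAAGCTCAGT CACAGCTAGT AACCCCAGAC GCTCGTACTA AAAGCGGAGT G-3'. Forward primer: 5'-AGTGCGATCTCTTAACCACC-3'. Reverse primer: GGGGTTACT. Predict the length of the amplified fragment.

69 bp

The forward primer matches the template at positions 38–57.
Taking the reverse complement of GGGGTTACT gives AGTAACCCC, found at positions 98–106 on the template; the primer anneals here to the top strand with its 3' end pointing upstream.
Amplicon spans positions 38–106: 69 bp.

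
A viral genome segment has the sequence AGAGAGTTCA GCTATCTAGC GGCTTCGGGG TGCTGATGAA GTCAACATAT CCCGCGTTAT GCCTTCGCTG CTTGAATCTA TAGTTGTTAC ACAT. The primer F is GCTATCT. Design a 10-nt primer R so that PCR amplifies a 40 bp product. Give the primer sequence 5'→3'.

The forward primer binds at positions 11–17, so a 40 bp product ends at position 11 + 40 − 1 = 50.
The reverse primer anneals to the top strand over positions 41–50, i.e. to GTCAACATAT.
Its sequence written 5'→3' is the reverse complement: ATATGTTGAC.

5'-ATATGTTGAC-3'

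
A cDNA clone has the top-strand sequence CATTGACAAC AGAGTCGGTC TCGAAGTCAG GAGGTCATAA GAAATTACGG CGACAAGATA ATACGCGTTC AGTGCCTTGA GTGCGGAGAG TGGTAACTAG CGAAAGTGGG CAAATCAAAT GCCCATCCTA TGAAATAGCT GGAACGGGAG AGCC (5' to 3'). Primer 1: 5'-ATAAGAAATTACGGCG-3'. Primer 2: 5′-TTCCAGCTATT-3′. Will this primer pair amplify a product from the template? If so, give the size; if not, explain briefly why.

Primer 1 (ATAAGAAATTACGGCG) matches the top strand at positions 37–52; it acts as a forward primer.
Primer 2's reverse complement is AATAGCTGGAA, matching the top strand at positions 134–144; it acts as a reverse primer.
The 3' ends face each other across positions 37–144, giving a 108 bp product.

Yes — a 108 bp product.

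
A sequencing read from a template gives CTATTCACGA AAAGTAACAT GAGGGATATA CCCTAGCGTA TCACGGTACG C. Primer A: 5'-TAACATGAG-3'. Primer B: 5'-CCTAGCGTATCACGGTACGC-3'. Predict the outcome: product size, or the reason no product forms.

Primer A (TAACATGAG) matches the top strand at positions 15–23 (3' end points downstream).
Primer B (CCTAGCGTATCACGGTACGC) also matches the top strand directly, at positions 32–51 — its reverse complement GCGTACCGTGATACGCTAGG is not present.
Both primers anneal to the bottom strand with 3' ends pointing the same way, so neither can prime synthesis back toward the other.

No product — both primers anneal to the same strand and extend in the same direction.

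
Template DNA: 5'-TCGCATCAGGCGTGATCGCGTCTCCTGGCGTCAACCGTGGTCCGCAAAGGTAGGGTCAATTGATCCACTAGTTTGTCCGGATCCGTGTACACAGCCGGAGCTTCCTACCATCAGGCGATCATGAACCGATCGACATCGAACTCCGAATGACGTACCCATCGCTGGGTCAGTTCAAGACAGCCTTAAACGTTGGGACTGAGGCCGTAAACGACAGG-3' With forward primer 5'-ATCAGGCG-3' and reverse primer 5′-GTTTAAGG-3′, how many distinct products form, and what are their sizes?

The forward primer ATCAGGCG matches the top strand at positions 5–12, 110–117.
The reverse primer's reverse complement is CCTTAAAC, matching at positions 181–188.
Each forward site pairs with the reverse site to give a product ending at position 188: sizes 184, 79 bp.

Two products: 184 bp, 79 bp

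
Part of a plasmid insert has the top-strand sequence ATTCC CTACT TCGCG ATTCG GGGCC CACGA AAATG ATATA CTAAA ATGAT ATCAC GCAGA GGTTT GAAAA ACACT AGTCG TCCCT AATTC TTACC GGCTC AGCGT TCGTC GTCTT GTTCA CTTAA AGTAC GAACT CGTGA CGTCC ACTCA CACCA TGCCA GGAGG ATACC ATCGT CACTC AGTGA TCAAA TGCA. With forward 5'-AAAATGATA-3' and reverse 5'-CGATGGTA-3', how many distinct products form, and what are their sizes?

The forward primer AAAATGATA matches the top strand at positions 30–38, 43–51.
The reverse primer's reverse complement is TACCATCG, matching at positions 167–174.
Each forward site pairs with the reverse site to give a product ending at position 174: sizes 145, 132 bp.

Two products: 145 bp, 132 bp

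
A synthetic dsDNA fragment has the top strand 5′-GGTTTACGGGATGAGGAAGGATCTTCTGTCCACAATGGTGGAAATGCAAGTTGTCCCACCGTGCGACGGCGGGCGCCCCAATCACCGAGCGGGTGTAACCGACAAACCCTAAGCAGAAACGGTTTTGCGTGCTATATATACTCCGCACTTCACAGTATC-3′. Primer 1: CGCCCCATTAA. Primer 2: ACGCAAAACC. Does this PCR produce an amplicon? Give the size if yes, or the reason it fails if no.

Primer 1 (CGCCCCATTAA) does not match the top strand, and its reverse complement TTAATGGGGCG does not match either.
With no annealing site for primer 1, no amplification occurs.

No product — primer 1 has no binding site in the template.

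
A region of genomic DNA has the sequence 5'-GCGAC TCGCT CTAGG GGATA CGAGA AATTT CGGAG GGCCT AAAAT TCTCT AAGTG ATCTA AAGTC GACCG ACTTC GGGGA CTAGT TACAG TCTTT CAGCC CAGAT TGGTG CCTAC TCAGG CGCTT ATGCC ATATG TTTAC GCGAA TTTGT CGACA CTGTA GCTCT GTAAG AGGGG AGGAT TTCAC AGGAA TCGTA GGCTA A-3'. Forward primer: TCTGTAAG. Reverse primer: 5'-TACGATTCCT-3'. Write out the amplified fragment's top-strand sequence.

5'-TCTGTAAGAGGGGAGGATTTCACAGGAATCGTA-3'

Scanning the template, TCTGTAAG occurs at positions 163–170; this primer anneals to the bottom strand there with its 3' end pointing downstream.
The reverse primer's reverse complement is AGGAATCGTA, which matches the template at positions 186–195.
The product is the template from position 163 through 195 (33 bp).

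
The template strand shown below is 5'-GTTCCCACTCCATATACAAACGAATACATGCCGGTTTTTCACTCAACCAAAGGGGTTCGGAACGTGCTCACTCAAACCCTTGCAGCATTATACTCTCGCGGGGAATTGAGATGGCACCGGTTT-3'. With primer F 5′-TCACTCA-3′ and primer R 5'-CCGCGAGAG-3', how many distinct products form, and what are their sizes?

The forward primer TCACTCA matches the top strand at positions 39–45, 68–74.
The reverse primer's reverse complement is CTCTCGCGG, matching at positions 93–101.
Each forward site pairs with the reverse site to give a product ending at position 101: sizes 63, 34 bp.

Two products: 63 bp, 34 bp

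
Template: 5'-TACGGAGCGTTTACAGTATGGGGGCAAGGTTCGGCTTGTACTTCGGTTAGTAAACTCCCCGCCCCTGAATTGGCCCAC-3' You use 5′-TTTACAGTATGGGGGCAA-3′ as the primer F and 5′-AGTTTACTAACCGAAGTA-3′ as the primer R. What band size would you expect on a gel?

Scanning the template, TTTACAGTATGGGGGCAA occurs at positions 10–27; this primer anneals to the bottom strand there with its 3' end pointing downstream.
Taking the reverse complement of AGTTTACTAACCGAAGTA gives TACTTCGGTTAGTAAACT, found at positions 39–56 on the template; the primer anneals here to the top strand with its 3' end pointing upstream.
Amplicon spans positions 10–56: 47 bp.

47 bp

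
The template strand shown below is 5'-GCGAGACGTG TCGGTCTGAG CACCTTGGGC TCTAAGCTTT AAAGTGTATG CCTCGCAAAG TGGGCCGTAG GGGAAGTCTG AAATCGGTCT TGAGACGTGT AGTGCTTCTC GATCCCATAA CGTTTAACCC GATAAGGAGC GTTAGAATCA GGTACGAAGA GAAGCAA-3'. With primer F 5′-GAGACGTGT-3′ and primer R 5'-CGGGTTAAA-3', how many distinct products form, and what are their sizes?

Two products: 129 bp, 40 bp

The forward primer GAGACGTGT matches the top strand at positions 3–11, 92–100.
The reverse primer's reverse complement is TTTAACCCG, matching at positions 123–131.
Each forward site pairs with the reverse site to give a product ending at position 131: sizes 129, 40 bp.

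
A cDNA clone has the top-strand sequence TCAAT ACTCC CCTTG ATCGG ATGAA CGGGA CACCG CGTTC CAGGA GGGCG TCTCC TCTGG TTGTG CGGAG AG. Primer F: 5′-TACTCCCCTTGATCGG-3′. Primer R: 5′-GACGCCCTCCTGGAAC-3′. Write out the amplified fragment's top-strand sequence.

5'-TACTCCCCTTGATCGGATGAACGGGACACCGCGTTCCAGGAGGGCGTC-3'

Forward primer TACTCCCCTTGATCGG is found on the top strand at positions 5–20.
The reverse primer's reverse complement is GTTCCAGGAGGGCGTC, which matches the template at positions 37–52.
The product is the template from position 5 through 52 (48 bp).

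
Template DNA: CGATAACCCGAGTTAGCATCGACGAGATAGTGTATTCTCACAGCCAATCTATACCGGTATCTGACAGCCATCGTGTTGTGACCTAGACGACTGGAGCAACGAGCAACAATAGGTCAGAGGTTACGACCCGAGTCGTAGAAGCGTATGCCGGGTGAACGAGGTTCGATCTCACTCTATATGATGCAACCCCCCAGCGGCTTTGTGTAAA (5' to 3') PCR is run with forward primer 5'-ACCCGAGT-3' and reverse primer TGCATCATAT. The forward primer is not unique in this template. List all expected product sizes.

180 bp, 60 bp

The forward primer ACCCGAGT matches the top strand at positions 6–13, 126–133.
The reverse primer's reverse complement is ATATGATGCA, matching at positions 176–185.
Each forward site pairs with the reverse site to give a product ending at position 185: sizes 180, 60 bp.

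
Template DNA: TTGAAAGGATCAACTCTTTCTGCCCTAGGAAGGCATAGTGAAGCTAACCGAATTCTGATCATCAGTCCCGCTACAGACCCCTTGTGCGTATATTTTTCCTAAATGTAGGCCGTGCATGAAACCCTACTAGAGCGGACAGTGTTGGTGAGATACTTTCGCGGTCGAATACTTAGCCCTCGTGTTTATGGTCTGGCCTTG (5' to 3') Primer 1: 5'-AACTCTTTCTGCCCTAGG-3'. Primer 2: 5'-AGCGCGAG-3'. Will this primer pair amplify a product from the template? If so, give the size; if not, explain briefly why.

Primer 2 (AGCGCGAG) does not match the top strand, and its reverse complement CTCGCGCT does not match either.
With no annealing site for primer 2, no amplification occurs.

No product — primer 2 has no binding site in the template.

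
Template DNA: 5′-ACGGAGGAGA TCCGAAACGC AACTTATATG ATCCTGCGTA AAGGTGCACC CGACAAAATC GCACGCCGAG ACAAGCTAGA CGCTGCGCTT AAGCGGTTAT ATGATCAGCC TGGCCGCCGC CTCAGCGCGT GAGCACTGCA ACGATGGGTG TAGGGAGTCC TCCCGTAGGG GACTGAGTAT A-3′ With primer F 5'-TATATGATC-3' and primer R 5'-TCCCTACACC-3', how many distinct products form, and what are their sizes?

Two products: 132 bp, 59 bp

The forward primer TATATGATC matches the top strand at positions 25–33, 98–106.
The reverse primer's reverse complement is GGTGTAGGGA, matching at positions 147–156.
Each forward site pairs with the reverse site to give a product ending at position 156: sizes 132, 59 bp.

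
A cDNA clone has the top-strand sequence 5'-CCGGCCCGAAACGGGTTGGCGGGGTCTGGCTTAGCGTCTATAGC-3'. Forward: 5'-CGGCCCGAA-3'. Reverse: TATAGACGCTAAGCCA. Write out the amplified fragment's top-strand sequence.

5'-CGGCCCGAAACGGGTTGGCGGGGTCTGGCTTAGCGTCTATA-3'

Forward primer CGGCCCGAA is found on the top strand at positions 2–10.
Reverse complement of the reverse primer: TGGCTTAGCGTCTATA. This occurs on the top strand at positions 27–42.
The product is the template from position 2 through 42 (41 bp).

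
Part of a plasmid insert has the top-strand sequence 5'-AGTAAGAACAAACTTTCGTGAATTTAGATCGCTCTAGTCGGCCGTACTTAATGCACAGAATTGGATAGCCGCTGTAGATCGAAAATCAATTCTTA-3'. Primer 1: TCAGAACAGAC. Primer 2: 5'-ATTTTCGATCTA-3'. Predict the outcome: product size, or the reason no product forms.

Primer 1 (TCAGAACAGAC) does not match the top strand, and its reverse complement GTCTGTTCTGA does not match either.
With no annealing site for primer 1, no amplification occurs.

No product — primer 1 has no binding site in the template.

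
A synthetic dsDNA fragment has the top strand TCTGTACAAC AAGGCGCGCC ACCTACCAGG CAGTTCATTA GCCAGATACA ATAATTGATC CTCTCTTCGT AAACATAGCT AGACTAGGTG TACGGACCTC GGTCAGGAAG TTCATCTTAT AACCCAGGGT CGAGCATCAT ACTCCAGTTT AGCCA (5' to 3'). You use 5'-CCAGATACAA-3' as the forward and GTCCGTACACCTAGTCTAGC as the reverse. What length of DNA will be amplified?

56 bp

The forward primer matches the template at positions 42–51.
The reverse primer's reverse complement is GCTAGACTAGGTGTACGGAC, which matches the template at positions 78–97.
Product length = (reverse-primer end) − (forward-primer start) + 1 = 97 − 42 + 1 = 56 bp.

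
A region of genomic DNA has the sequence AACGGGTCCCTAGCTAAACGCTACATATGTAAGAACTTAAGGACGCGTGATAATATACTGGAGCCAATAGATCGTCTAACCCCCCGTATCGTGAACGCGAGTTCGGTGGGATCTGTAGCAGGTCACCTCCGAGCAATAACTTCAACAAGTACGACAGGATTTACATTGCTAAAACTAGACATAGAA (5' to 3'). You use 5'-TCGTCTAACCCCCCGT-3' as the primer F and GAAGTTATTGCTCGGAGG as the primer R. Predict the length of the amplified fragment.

72 bp

Scanning the template, TCGTCTAACCCCCCGT occurs at positions 72–87; this primer anneals to the bottom strand there with its 3' end pointing downstream.
The reverse primer's reverse complement is CCTCCGAGCAATAACTTC, which matches the template at positions 126–143.
Amplicon spans positions 72–143: 72 bp.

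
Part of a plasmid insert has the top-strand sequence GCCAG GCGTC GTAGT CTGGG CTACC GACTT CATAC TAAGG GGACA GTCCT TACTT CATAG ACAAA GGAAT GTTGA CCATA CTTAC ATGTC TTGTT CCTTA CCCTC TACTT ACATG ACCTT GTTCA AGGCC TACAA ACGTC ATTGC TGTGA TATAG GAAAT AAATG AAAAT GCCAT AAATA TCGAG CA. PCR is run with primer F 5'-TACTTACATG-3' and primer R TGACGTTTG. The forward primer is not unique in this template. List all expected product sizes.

63 bp, 36 bp

The forward primer TACTTACATG matches the top strand at positions 79–88, 106–115.
The reverse primer's reverse complement is CAAACGTCA, matching at positions 133–141.
Each forward site pairs with the reverse site to give a product ending at position 141: sizes 63, 36 bp.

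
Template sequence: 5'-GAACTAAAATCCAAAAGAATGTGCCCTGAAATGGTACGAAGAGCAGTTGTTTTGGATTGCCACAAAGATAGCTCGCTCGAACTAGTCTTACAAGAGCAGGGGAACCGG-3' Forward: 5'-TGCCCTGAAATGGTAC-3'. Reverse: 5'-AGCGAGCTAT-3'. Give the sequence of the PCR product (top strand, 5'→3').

The forward primer matches the template at positions 22–37.
Taking the reverse complement of AGCGAGCTAT gives ATAGCTCGCT, found at positions 68–77 on the template; the primer anneals here to the top strand with its 3' end pointing upstream.
The product is the template from position 22 through 77 (56 bp).

5'-TGCCCTGAAATGGTACGAAGAGCAGTTGTTTTGGATTGCCACAAAGATAGCTCGCT-3'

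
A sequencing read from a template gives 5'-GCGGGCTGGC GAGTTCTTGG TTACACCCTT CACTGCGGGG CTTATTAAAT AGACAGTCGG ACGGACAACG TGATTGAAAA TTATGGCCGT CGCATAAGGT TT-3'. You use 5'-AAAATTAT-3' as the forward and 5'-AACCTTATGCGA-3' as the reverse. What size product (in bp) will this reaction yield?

25 bp

Scanning the template, AAAATTAT occurs at positions 77–84; this primer anneals to the bottom strand there with its 3' end pointing downstream.
Taking the reverse complement of AACCTTATGCGA gives TCGCATAAGGTT, found at positions 90–101 on the template; the primer anneals here to the top strand with its 3' end pointing upstream.
The product runs from position 77 to position 101, so its length is 101 − 77 + 1 = 25 bp.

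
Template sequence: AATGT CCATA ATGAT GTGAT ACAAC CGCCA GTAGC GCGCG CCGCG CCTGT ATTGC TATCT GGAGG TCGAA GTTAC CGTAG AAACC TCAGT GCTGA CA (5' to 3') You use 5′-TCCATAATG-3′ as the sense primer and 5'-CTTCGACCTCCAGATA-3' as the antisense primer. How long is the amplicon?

Forward primer TCCATAATG is found on the top strand at positions 5–13.
Taking the reverse complement of CTTCGACCTCCAGATA gives TATCTGGAGGTCGAAG, found at positions 56–71 on the template; the primer anneals here to the top strand with its 3' end pointing upstream.
Product length = (reverse-primer end) − (forward-primer start) + 1 = 71 − 5 + 1 = 67 bp.

67 bp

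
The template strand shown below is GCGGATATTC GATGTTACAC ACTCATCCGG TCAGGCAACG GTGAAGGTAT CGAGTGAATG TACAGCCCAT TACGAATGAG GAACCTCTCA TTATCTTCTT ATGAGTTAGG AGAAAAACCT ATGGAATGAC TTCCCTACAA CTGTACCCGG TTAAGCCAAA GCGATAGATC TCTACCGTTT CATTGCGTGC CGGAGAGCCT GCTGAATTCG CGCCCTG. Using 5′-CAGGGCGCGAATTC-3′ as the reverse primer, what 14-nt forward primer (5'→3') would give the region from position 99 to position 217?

5'-TTATGAGTTAGGAG-3'

The reverse primer's reverse complement GAATTCGCGCCCTG matches the template at positions 204–217; the product starts at position 99.
The forward primer is identical to the top strand over positions 99–112: TTATGAGTTAGGAG.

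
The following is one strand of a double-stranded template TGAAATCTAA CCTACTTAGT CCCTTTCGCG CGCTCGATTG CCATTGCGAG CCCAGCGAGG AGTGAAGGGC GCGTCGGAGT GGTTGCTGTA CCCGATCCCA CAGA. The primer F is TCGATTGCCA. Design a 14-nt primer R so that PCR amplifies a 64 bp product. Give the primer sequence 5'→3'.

The forward primer binds at positions 34–43, so a 64 bp product ends at position 34 + 64 − 1 = 97.
The reverse primer anneals to the top strand over positions 84–97, i.e. to TGCTGTACCCGATC.
Its sequence written 5'→3' is the reverse complement: GATCGGGTACAGCA.

5'-GATCGGGTACAGCA-3'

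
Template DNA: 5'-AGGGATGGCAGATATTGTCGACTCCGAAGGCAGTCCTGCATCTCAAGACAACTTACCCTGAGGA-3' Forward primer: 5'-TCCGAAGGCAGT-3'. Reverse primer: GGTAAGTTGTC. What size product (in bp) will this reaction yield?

The forward primer matches the template at positions 23–34.
The reverse primer's reverse complement is GACAACTTACC, which matches the template at positions 47–57.
The product runs from position 23 to position 57, so its length is 57 − 23 + 1 = 35 bp.

35 bp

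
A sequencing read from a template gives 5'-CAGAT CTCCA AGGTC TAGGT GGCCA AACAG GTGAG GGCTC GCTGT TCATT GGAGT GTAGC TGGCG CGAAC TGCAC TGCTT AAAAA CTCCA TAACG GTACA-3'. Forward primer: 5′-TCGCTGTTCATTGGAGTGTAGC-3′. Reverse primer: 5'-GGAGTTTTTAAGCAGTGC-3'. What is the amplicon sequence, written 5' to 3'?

Scanning the template, TCGCTGTTCATTGGAGTGTAGC occurs at positions 39–60; this primer anneals to the bottom strand there with its 3' end pointing downstream.
The reverse primer's reverse complement is GCACTGCTTAAAAACTCC, which matches the template at positions 72–89.
The product is the template from position 39 through 89 (51 bp).

5'-TCGCTGTTCATTGGAGTGTAGCTGGCGCGAACTGCACTGCTTAAAAACTCC-3'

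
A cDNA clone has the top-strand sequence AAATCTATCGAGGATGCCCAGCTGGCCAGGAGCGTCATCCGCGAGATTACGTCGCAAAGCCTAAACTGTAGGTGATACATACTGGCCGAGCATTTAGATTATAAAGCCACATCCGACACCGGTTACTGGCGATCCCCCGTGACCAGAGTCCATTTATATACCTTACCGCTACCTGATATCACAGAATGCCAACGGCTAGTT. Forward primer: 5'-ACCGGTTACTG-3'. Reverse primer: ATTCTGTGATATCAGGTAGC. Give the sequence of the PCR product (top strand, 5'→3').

5'-ACCGGTTACTGGCGATCCCCCGTGACCAGAGTCCATTTATATACCTTACCGCTACCTGATATCACAGAAT-3'

The forward primer matches the template at positions 118–128.
Reverse complement of the reverse primer: GCTACCTGATATCACAGAAT. This occurs on the top strand at positions 168–187.
The product is the template from position 118 through 187 (70 bp).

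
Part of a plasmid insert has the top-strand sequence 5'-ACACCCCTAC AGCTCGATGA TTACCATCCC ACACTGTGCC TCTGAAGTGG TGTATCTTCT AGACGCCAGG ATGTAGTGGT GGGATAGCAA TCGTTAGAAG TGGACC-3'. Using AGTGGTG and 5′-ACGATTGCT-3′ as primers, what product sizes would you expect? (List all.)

The forward primer AGTGGTG matches the top strand at positions 46–52, 75–81.
The reverse primer's reverse complement is AGCAATCGT, matching at positions 86–94.
Each forward site pairs with the reverse site to give a product ending at position 94: sizes 49, 20 bp.

49 bp, 20 bp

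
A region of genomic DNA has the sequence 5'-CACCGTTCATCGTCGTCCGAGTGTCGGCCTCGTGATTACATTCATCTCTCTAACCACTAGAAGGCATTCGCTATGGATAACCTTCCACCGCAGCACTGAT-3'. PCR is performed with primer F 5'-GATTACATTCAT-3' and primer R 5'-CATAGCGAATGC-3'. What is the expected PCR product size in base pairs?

42 bp

The forward primer matches the template at positions 34–45.
Reverse complement of the reverse primer: GCATTCGCTATG. This occurs on the top strand at positions 64–75.
Amplicon spans positions 34–75: 42 bp.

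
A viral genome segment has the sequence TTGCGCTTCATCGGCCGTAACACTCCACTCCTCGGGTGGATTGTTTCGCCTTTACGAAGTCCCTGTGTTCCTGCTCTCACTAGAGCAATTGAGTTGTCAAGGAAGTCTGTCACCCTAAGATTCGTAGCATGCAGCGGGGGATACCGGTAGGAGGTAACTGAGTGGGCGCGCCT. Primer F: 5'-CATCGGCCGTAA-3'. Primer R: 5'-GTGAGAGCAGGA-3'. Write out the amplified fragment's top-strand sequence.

5'-CATCGGCCGTAACACTCCACTCCTCGGGTGGATTGTTTCGCCTTTACGAAGTCCCTGTGTTCCTGCTCTCAC-3'

Scanning the template, CATCGGCCGTAA occurs at positions 9–20; this primer anneals to the bottom strand there with its 3' end pointing downstream.
Reverse complement of the reverse primer: TCCTGCTCTCAC. This occurs on the top strand at positions 69–80.
The product is the template from position 9 through 80 (72 bp).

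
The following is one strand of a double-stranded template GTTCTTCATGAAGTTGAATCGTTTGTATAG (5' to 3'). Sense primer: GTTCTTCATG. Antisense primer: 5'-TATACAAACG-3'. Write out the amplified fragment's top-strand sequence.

Scanning the template, GTTCTTCATG occurs at positions 1–10; this primer anneals to the bottom strand there with its 3' end pointing downstream.
Reverse complement of the reverse primer: CGTTTGTATA. This occurs on the top strand at positions 20–29.
The product is the template from position 1 through 29 (29 bp).

5'-GTTCTTCATGAAGTTGAATCGTTTGTATA-3'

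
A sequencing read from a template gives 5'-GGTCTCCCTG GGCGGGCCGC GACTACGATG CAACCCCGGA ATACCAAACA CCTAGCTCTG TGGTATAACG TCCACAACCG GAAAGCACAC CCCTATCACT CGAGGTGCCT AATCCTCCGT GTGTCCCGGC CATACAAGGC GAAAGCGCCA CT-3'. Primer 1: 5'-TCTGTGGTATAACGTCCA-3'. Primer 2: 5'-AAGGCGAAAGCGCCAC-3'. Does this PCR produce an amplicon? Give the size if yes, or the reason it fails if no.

No product — both primers anneal to the same strand and extend in the same direction.

Primer 1 (TCTGTGGTATAACGTCCA) matches the top strand at positions 57–74 (3' end points downstream).
Primer 2 (AAGGCGAAAGCGCCAC) also matches the top strand directly, at positions 136–151 — its reverse complement GTGGCGCTTTCGCCTT is not present.
Both primers anneal to the bottom strand with 3' ends pointing the same way, so neither can prime synthesis back toward the other.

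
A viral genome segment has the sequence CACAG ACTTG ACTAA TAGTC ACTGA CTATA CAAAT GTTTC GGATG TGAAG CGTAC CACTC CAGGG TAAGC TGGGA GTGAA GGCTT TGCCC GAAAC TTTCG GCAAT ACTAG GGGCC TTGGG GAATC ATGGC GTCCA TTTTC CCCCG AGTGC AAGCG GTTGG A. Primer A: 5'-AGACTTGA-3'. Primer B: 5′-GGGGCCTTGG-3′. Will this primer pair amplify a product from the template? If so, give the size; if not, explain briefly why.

No product — both primers anneal to the same strand and extend in the same direction.

Primer A (AGACTTGA) matches the top strand at positions 4–11 (3' end points downstream).
Primer B (GGGGCCTTGG) also matches the top strand directly, at positions 110–119 — its reverse complement CCAAGGCCCC is not present.
Both primers anneal to the bottom strand with 3' ends pointing the same way, so neither can prime synthesis back toward the other.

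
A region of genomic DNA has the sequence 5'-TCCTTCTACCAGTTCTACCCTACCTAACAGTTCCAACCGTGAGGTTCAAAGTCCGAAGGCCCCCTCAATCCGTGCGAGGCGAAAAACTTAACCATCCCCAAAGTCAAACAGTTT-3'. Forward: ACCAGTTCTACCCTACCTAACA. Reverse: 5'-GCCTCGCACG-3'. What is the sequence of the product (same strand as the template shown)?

The forward primer matches the template at positions 8–29.
The reverse primer's reverse complement is CGTGCGAGGC, which matches the template at positions 71–80.
The product is the template from position 8 through 80 (73 bp).

5'-ACCAGTTCTACCCTACCTAACAGTTCCAACCGTGAGGTTCAAAGTCCGAAGGCCCCCTCAATCCGTGCGAGGC-3'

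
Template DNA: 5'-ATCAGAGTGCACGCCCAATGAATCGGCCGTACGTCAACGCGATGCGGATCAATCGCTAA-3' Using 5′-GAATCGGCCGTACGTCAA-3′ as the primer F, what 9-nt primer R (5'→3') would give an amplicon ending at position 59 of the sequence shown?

The forward primer binds at positions 20–37; the product's 3' end on the top strand is position 59.
The reverse primer anneals to the top strand over positions 51–59, i.e. to AATCGCTAA.
Its sequence written 5'→3' is the reverse complement: TTAGCGATT.

5'-TTAGCGATT-3'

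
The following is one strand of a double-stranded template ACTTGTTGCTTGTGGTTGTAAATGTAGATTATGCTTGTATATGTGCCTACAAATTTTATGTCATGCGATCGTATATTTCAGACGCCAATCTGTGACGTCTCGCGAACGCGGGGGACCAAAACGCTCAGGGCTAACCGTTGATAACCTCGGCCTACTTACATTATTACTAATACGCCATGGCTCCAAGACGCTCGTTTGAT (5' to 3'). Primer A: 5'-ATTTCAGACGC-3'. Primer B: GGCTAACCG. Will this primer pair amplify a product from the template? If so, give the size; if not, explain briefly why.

No product — both primers anneal to the same strand and extend in the same direction.

Primer A (ATTTCAGACGC) matches the top strand at positions 75–85 (3' end points downstream).
Primer B (GGCTAACCG) also matches the top strand directly, at positions 129–137 — its reverse complement CGGTTAGCC is not present.
Both primers anneal to the bottom strand with 3' ends pointing the same way, so neither can prime synthesis back toward the other.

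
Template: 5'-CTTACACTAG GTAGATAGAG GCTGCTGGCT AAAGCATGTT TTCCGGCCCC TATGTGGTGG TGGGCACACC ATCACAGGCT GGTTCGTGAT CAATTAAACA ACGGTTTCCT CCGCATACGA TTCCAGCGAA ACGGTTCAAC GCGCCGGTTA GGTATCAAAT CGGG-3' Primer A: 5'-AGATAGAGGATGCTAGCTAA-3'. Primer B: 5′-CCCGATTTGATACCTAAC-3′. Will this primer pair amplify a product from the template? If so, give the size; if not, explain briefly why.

Primer A (AGATAGAGGATGCTAGCTAA) does not match the top strand, and its reverse complement TTAGCTAGCATCCTCTATCT does not match either.
With no annealing site for primer A, no amplification occurs.

No product — primer A has no binding site in the template.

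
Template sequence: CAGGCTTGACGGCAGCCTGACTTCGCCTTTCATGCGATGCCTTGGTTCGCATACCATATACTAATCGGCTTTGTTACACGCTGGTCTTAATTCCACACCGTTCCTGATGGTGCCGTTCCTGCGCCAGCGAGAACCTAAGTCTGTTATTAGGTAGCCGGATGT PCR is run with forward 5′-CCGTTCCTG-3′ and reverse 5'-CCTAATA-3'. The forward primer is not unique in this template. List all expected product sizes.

The forward primer CCGTTCCTG matches the top strand at positions 98–106, 113–121.
The reverse primer's reverse complement is TATTAGG, matching at positions 145–151.
Each forward site pairs with the reverse site to give a product ending at position 151: sizes 54, 39 bp.

54 bp, 39 bp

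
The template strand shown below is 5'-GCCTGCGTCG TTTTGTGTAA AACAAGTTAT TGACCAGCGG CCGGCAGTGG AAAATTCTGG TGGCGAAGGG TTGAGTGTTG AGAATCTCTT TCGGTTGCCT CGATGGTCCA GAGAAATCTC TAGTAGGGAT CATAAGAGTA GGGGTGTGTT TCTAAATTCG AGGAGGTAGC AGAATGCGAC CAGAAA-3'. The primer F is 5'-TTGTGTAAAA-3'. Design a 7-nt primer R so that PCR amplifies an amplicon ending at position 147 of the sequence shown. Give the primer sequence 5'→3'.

5'-ACACCCC-3'

The forward primer binds at positions 13–22; the product's 3' end on the top strand is position 147.
The reverse primer anneals to the top strand over positions 141–147, i.e. to GGGGTGT.
Its sequence written 5'→3' is the reverse complement: ACACCCC.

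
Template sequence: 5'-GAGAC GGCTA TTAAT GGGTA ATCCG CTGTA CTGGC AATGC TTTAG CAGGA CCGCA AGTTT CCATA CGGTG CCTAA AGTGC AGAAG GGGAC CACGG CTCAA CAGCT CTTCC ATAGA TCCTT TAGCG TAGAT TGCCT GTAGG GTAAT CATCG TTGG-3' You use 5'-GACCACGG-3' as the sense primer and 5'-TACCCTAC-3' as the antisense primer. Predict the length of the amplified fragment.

56 bp

The forward primer matches the template at positions 88–95.
The reverse primer's reverse complement is GTAGGGTA, which matches the template at positions 136–143.
The product runs from position 88 to position 143, so its length is 143 − 88 + 1 = 56 bp.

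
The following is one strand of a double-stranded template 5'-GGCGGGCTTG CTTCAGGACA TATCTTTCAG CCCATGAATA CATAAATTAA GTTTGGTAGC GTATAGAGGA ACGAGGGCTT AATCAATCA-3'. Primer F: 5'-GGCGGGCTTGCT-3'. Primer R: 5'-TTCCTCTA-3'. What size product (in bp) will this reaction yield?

71 bp

The forward primer matches the template at positions 1–12.
The reverse primer's reverse complement is TAGAGGAA, which matches the template at positions 64–71.
Product length = (reverse-primer end) − (forward-primer start) + 1 = 71 − 1 + 1 = 71 bp.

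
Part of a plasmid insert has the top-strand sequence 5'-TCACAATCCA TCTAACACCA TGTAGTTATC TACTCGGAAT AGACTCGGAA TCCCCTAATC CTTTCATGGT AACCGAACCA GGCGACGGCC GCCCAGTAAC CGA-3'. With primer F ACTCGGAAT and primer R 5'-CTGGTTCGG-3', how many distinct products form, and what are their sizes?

The forward primer ACTCGGAAT matches the top strand at positions 32–40, 43–51.
The reverse primer's reverse complement is CCGAACCAG, matching at positions 73–81.
Each forward site pairs with the reverse site to give a product ending at position 81: sizes 50, 39 bp.

Two products: 50 bp, 39 bp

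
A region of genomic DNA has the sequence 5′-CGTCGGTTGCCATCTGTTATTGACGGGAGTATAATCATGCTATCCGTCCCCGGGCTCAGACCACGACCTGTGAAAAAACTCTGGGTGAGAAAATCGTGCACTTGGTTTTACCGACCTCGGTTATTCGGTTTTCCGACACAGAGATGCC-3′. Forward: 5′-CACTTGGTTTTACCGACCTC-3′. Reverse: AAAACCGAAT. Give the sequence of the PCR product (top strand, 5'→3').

5'-CACTTGGTTTTACCGACCTCGGTTATTCGGTTTT-3'

The forward primer matches the template at positions 99–118.
Taking the reverse complement of AAAACCGAAT gives ATTCGGTTTT, found at positions 123–132 on the template; the primer anneals here to the top strand with its 3' end pointing upstream.
The product is the template from position 99 through 132 (34 bp).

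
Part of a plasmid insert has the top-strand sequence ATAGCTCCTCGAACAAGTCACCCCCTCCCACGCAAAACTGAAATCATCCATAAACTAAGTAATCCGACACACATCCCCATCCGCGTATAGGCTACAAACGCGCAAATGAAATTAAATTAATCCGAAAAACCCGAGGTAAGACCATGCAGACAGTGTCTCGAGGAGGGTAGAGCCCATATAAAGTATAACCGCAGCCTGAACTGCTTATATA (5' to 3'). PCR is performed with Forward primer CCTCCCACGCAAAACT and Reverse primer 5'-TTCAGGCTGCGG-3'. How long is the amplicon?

177 bp

The forward primer matches the template at positions 24–39.
The reverse primer's reverse complement is CCGCAGCCTGAA, which matches the template at positions 189–200.
The product runs from position 24 to position 200, so its length is 200 − 24 + 1 = 177 bp.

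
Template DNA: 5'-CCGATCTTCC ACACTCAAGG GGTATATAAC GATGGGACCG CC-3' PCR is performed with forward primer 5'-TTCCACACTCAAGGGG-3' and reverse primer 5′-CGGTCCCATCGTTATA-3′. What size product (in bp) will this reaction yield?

The forward primer matches the template at positions 7–22.
The reverse primer's reverse complement is TATAACGATGGGACCG, which matches the template at positions 25–40.
The product runs from position 7 to position 40, so its length is 40 − 7 + 1 = 34 bp.

34 bp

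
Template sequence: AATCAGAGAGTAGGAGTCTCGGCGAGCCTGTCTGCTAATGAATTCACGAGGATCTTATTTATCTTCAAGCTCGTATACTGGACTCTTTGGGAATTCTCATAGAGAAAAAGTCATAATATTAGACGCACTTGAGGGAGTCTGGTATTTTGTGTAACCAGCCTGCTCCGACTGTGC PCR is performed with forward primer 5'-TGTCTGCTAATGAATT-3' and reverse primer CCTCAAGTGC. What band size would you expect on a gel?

The forward primer matches the template at positions 29–44.
The reverse primer's reverse complement is GCACTTGAGG, which matches the template at positions 125–134.
Product length = (reverse-primer end) − (forward-primer start) + 1 = 134 − 29 + 1 = 106 bp.

106 bp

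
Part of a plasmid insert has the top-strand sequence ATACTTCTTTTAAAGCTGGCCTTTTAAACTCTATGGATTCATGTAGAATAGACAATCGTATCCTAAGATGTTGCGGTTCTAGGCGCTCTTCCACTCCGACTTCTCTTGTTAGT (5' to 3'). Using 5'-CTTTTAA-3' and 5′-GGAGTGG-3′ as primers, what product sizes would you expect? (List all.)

The forward primer CTTTTAA matches the top strand at positions 7–13, 21–27.
The reverse primer's reverse complement is CCACTCC, matching at positions 91–97.
Each forward site pairs with the reverse site to give a product ending at position 97: sizes 91, 77 bp.

91 bp, 77 bp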